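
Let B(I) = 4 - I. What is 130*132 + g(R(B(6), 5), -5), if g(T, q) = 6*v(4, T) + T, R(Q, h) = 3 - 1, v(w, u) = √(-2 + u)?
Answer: 17162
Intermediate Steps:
R(Q, h) = 2
g(T, q) = T + 6*√(-2 + T) (g(T, q) = 6*√(-2 + T) + T = T + 6*√(-2 + T))
130*132 + g(R(B(6), 5), -5) = 130*132 + (2 + 6*√(-2 + 2)) = 17160 + (2 + 6*√0) = 17160 + (2 + 6*0) = 17160 + (2 + 0) = 17160 + 2 = 17162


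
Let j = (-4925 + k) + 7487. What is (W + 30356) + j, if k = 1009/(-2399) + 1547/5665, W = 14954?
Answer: 650594512388/13590335 ≈ 47872.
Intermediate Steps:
k = -2004732/13590335 (k = 1009*(-1/2399) + 1547*(1/5665) = -1009/2399 + 1547/5665 = -2004732/13590335 ≈ -0.14751)
j = 34816433538/13590335 (j = (-4925 - 2004732/13590335) + 7487 = -66934404607/13590335 + 7487 = 34816433538/13590335 ≈ 2561.9)
(W + 30356) + j = (14954 + 30356) + 34816433538/13590335 = 45310 + 34816433538/13590335 = 650594512388/13590335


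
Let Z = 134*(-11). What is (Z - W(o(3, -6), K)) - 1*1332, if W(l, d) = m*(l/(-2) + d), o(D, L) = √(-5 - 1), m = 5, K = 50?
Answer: -3056 + 5*I*√6/2 ≈ -3056.0 + 6.1237*I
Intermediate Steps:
o(D, L) = I*√6 (o(D, L) = √(-6) = I*√6)
W(l, d) = 5*d - 5*l/2 (W(l, d) = 5*(l/(-2) + d) = 5*(l*(-½) + d) = 5*(-l/2 + d) = 5*(d - l/2) = 5*d - 5*l/2)
Z = -1474
(Z - W(o(3, -6), K)) - 1*1332 = (-1474 - (5*50 - 5*I*√6/2)) - 1*1332 = (-1474 - (250 - 5*I*√6/2)) - 1332 = (-1474 + (-250 + 5*I*√6/2)) - 1332 = (-1724 + 5*I*√6/2) - 1332 = -3056 + 5*I*√6/2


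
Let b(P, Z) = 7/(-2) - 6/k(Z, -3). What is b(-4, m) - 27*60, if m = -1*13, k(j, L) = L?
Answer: -3243/2 ≈ -1621.5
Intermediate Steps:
m = -13
b(P, Z) = -3/2 (b(P, Z) = 7/(-2) - 6/(-3) = 7*(-½) - 6*(-⅓) = -7/2 + 2 = -3/2)
b(-4, m) - 27*60 = -3/2 - 27*60 = -3/2 - 1620 = -3243/2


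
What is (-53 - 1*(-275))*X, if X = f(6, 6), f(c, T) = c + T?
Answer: 2664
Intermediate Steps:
f(c, T) = T + c
X = 12 (X = 6 + 6 = 12)
(-53 - 1*(-275))*X = (-53 - 1*(-275))*12 = (-53 + 275)*12 = 222*12 = 2664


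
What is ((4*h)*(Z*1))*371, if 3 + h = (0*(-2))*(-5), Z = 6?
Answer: -26712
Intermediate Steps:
h = -3 (h = -3 + (0*(-2))*(-5) = -3 + 0*(-5) = -3 + 0 = -3)
((4*h)*(Z*1))*371 = ((4*(-3))*(6*1))*371 = -12*6*371 = -72*371 = -26712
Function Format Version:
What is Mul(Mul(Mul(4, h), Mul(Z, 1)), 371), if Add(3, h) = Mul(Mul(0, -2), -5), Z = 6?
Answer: -26712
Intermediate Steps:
h = -3 (h = Add(-3, Mul(Mul(0, -2), -5)) = Add(-3, Mul(0, -5)) = Add(-3, 0) = -3)
Mul(Mul(Mul(4, h), Mul(Z, 1)), 371) = Mul(Mul(Mul(4, -3), Mul(6, 1)), 371) = Mul(Mul(-12, 6), 371) = Mul(-72, 371) = -26712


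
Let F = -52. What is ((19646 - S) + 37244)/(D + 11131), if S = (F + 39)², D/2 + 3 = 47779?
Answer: 18907/35561 ≈ 0.53168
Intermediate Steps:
D = 95552 (D = -6 + 2*47779 = -6 + 95558 = 95552)
S = 169 (S = (-52 + 39)² = (-13)² = 169)
((19646 - S) + 37244)/(D + 11131) = ((19646 - 1*169) + 37244)/(95552 + 11131) = ((19646 - 169) + 37244)/106683 = (19477 + 37244)*(1/106683) = 56721*(1/106683) = 18907/35561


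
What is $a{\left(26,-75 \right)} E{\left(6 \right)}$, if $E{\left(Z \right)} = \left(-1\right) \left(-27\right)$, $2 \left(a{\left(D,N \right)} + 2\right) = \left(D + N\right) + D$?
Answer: $- \frac{729}{2} \approx -364.5$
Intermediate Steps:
$a{\left(D,N \right)} = -2 + D + \frac{N}{2}$ ($a{\left(D,N \right)} = -2 + \frac{\left(D + N\right) + D}{2} = -2 + \frac{N + 2 D}{2} = -2 + \left(D + \frac{N}{2}\right) = -2 + D + \frac{N}{2}$)
$E{\left(Z \right)} = 27$
$a{\left(26,-75 \right)} E{\left(6 \right)} = \left(-2 + 26 + \frac{1}{2} \left(-75\right)\right) 27 = \left(-2 + 26 - \frac{75}{2}\right) 27 = \left(- \frac{27}{2}\right) 27 = - \frac{729}{2}$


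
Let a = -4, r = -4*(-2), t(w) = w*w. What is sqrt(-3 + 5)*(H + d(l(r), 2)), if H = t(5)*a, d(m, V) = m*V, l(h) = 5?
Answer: -90*sqrt(2) ≈ -127.28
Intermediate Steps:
t(w) = w**2
r = 8
d(m, V) = V*m
H = -100 (H = 5**2*(-4) = 25*(-4) = -100)
sqrt(-3 + 5)*(H + d(l(r), 2)) = sqrt(-3 + 5)*(-100 + 2*5) = sqrt(2)*(-100 + 10) = sqrt(2)*(-90) = -90*sqrt(2)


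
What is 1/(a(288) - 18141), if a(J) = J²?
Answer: 1/64803 ≈ 1.5431e-5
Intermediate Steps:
1/(a(288) - 18141) = 1/(288² - 18141) = 1/(82944 - 18141) = 1/64803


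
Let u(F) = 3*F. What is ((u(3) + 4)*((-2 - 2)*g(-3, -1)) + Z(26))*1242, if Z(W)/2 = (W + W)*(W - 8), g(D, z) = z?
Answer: 2389608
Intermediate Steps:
Z(W) = 4*W*(-8 + W) (Z(W) = 2*((W + W)*(W - 8)) = 2*((2*W)*(-8 + W)) = 2*(2*W*(-8 + W)) = 4*W*(-8 + W))
((u(3) + 4)*((-2 - 2)*g(-3, -1)) + Z(26))*1242 = ((3*3 + 4)*((-2 - 2)*(-1)) + 4*26*(-8 + 26))*1242 = ((9 + 4)*(-4*(-1)) + 4*26*18)*1242 = (13*4 + 1872)*1242 = (52 + 1872)*1242 = 1924*1242 = 2389608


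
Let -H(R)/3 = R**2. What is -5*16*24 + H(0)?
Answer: -1920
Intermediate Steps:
H(R) = -3*R**2
-5*16*24 + H(0) = -5*16*24 - 3*0**2 = -80*24 - 3*0 = -1920 + 0 = -1920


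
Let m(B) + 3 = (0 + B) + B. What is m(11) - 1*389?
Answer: -370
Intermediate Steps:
m(B) = -3 + 2*B (m(B) = -3 + ((0 + B) + B) = -3 + (B + B) = -3 + 2*B)
m(11) - 1*389 = (-3 + 2*11) - 1*389 = (-3 + 22) - 389 = 19 - 389 = -370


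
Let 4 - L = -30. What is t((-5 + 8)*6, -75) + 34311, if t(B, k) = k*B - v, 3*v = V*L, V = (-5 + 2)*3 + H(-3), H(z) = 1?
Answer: 99155/3 ≈ 33052.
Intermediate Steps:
L = 34 (L = 4 - 1*(-30) = 4 + 30 = 34)
V = -8 (V = (-5 + 2)*3 + 1 = -3*3 + 1 = -9 + 1 = -8)
v = -272/3 (v = (-8*34)/3 = (1/3)*(-272) = -272/3 ≈ -90.667)
t(B, k) = 272/3 + B*k (t(B, k) = k*B - 1*(-272/3) = B*k + 272/3 = 272/3 + B*k)
t((-5 + 8)*6, -75) + 34311 = (272/3 + ((-5 + 8)*6)*(-75)) + 34311 = (272/3 + (3*6)*(-75)) + 34311 = (272/3 + 18*(-75)) + 34311 = (272/3 - 1350) + 34311 = -3778/3 + 34311 = 99155/3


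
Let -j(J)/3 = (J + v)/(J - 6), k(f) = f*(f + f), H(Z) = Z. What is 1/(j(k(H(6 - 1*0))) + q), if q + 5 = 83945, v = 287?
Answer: 22/1846321 ≈ 1.1916e-5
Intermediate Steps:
k(f) = 2*f**2 (k(f) = f*(2*f) = 2*f**2)
q = 83940 (q = -5 + 83945 = 83940)
j(J) = -3*(287 + J)/(-6 + J) (j(J) = -3*(J + 287)/(J - 6) = -3*(287 + J)/(-6 + J))
1/(j(k(H(6 - 1*0))) + q) = 1/(3*(-287 - 2*(6 - 1*0)**2)/(-6 + 2*(6 - 1*0)**2) + 83940) = 1/(3*(-287 - 2*(6 + 0)**2)/(-6 + 2*(6 + 0)**2) + 83940) = 1/(3*(-287 - 2*6**2)/(-6 + 2*6**2) + 83940) = 1/(3*(-287 - 2*36)/(-6 + 2*36) + 83940) = 1/(3*(-287 - 1*72)/(-6 + 72) + 83940) = 1/(3*(-287 - 72)/66 + 83940) = 1/(3*(1/66)*(-359) + 83940) = 1/(-359/22 + 83940) = 1/(1846321/22) = 22/1846321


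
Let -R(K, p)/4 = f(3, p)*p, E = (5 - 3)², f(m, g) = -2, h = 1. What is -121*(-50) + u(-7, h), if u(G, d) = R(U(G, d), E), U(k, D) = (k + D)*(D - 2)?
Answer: 6082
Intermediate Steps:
E = 4 (E = 2² = 4)
U(k, D) = (-2 + D)*(D + k) (U(k, D) = (D + k)*(-2 + D) = (-2 + D)*(D + k))
R(K, p) = 8*p (R(K, p) = -(-8)*p = 8*p)
u(G, d) = 32 (u(G, d) = 8*4 = 32)
-121*(-50) + u(-7, h) = -121*(-50) + 32 = 6050 + 32 = 6082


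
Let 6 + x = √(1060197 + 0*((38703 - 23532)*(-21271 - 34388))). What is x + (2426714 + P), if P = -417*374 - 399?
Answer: 2270351 + √1060197 ≈ 2.2714e+6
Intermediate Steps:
P = -156357 (P = -155958 - 399 = -156357)
x = -6 + √1060197 (x = -6 + √(1060197 + 0*((38703 - 23532)*(-21271 - 34388))) = -6 + √(1060197 + 0*(15171*(-55659))) = -6 + √(1060197 + 0*(-844402689)) = -6 + √(1060197 + 0) = -6 + √1060197 ≈ 1023.7)
x + (2426714 + P) = (-6 + √1060197) + (2426714 - 156357) = (-6 + √1060197) + 2270357 = 2270351 + √1060197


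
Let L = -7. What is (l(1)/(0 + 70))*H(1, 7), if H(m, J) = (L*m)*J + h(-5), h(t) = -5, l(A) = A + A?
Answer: -54/35 ≈ -1.5429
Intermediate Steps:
l(A) = 2*A
H(m, J) = -5 - 7*J*m (H(m, J) = (-7*m)*J - 5 = -7*J*m - 5 = -5 - 7*J*m)
(l(1)/(0 + 70))*H(1, 7) = ((2*1)/(0 + 70))*(-5 - 7*7*1) = (2/70)*(-5 - 49) = (2*(1/70))*(-54) = (1/35)*(-54) = -54/35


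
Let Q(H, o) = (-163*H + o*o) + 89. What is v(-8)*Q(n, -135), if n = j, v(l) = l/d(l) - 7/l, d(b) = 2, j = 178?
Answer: 66875/2 ≈ 33438.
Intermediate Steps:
v(l) = l/2 - 7/l
n = 178
Q(H, o) = 89 + o² - 163*H (Q(H, o) = (-163*H + o²) + 89 = (o² - 163*H) + 89 = 89 + o² - 163*H)
v(-8)*Q(n, -135) = ((½)*(-8) - 7/(-8))*(89 + (-135)² - 163*178) = (-4 - 7*(-⅛))*(89 + 18225 - 29014) = (-4 + 7/8)*(-10700) = -25/8*(-10700) = 66875/2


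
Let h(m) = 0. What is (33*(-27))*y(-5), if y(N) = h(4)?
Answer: 0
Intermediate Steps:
y(N) = 0
(33*(-27))*y(-5) = (33*(-27))*0 = -891*0 = 0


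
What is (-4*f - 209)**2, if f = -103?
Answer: 41209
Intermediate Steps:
(-4*f - 209)**2 = (-4*(-103) - 209)**2 = (412 - 209)**2 = 203**2 = 41209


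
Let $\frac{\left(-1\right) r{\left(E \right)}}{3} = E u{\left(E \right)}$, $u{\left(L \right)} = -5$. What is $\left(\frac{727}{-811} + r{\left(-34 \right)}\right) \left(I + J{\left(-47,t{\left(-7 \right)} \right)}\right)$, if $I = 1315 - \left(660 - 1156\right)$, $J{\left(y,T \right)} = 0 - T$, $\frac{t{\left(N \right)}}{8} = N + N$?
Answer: $- \frac{796770051}{811} \approx -9.8245 \cdot 10^{5}$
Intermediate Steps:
$r{\left(E \right)} = 15 E$ ($r{\left(E \right)} = - 3 E \left(-5\right) = - 3 \left(- 5 E\right) = 15 E$)
$t{\left(N \right)} = 16 N$ ($t{\left(N \right)} = 8 \left(N + N\right) = 8 \cdot 2 N = 16 N$)
$J{\left(y,T \right)} = - T$
$I = 1811$ ($I = 1315 - \left(660 - 1156\right) = 1315 - -496 = 1315 + 496 = 1811$)
$\left(\frac{727}{-811} + r{\left(-34 \right)}\right) \left(I + J{\left(-47,t{\left(-7 \right)} \right)}\right) = \left(\frac{727}{-811} + 15 \left(-34\right)\right) \left(1811 - 16 \left(-7\right)\right) = \left(727 \left(- \frac{1}{811}\right) - 510\right) \left(1811 - -112\right) = \left(- \frac{727}{811} - 510\right) \left(1811 + 112\right) = \left(- \frac{414337}{811}\right) 1923 = - \frac{796770051}{811}$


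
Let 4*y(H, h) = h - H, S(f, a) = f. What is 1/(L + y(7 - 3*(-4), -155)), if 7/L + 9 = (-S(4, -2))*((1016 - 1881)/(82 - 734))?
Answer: -2332/102583 ≈ -0.022733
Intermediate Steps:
y(H, h) = -H/4 + h/4 (y(H, h) = (h - H)/4 = -H/4 + h/4)
L = -1141/2332 (L = 7/(-9 + (-1*4)*((1016 - 1881)/(82 - 734))) = 7/(-9 - (-3460)/(-652)) = 7/(-9 - (-3460)*(-1)/652) = 7/(-9 - 4*865/652) = 7/(-9 - 865/163) = 7/(-2332/163) = 7*(-163/2332) = -1141/2332 ≈ -0.48928)
1/(L + y(7 - 3*(-4), -155)) = 1/(-1141/2332 + (-(7 - 3*(-4))/4 + (¼)*(-155))) = 1/(-1141/2332 + (-(7 + 12)/4 - 155/4)) = 1/(-1141/2332 + (-¼*19 - 155/4)) = 1/(-1141/2332 + (-19/4 - 155/4)) = 1/(-1141/2332 - 87/2) = 1/(-102583/2332) = -2332/102583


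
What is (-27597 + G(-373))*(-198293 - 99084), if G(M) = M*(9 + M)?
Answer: -32168756975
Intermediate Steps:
(-27597 + G(-373))*(-198293 - 99084) = (-27597 - 373*(9 - 373))*(-198293 - 99084) = (-27597 - 373*(-364))*(-297377) = (-27597 + 135772)*(-297377) = 108175*(-297377) = -32168756975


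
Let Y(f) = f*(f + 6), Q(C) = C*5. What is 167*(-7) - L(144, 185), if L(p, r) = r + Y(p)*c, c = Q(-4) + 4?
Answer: 344246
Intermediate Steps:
Q(C) = 5*C
c = -16 (c = 5*(-4) + 4 = -20 + 4 = -16)
Y(f) = f*(6 + f)
L(p, r) = r - 16*p*(6 + p) (L(p, r) = r + (p*(6 + p))*(-16) = r - 16*p*(6 + p))
167*(-7) - L(144, 185) = 167*(-7) - (185 - 16*144*(6 + 144)) = -1169 - (185 - 16*144*150) = -1169 - (185 - 345600) = -1169 - 1*(-345415) = -1169 + 345415 = 344246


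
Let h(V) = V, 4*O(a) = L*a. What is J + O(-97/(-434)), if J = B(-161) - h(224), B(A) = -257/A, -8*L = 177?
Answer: -71435975/319424 ≈ -223.64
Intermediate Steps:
L = -177/8 (L = -⅛*177 = -177/8 ≈ -22.125)
O(a) = -177*a/32 (O(a) = (-177*a/8)/4 = -177*a/32)
J = -35807/161 (J = -257/(-161) - 1*224 = -257*(-1/161) - 224 = 257/161 - 224 = -35807/161 ≈ -222.40)
J + O(-97/(-434)) = -35807/161 - (-17169)/(32*(-434)) = -35807/161 - (-17169)*(-1)/(32*434) = -35807/161 - 177/32*97/434 = -35807/161 - 17169/13888 = -71435975/319424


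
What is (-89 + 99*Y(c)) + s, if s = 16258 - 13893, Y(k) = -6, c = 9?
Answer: 1682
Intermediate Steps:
s = 2365
(-89 + 99*Y(c)) + s = (-89 + 99*(-6)) + 2365 = (-89 - 594) + 2365 = -683 + 2365 = 1682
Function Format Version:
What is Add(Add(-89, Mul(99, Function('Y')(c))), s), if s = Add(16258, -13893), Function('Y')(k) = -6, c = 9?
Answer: 1682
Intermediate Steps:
s = 2365
Add(Add(-89, Mul(99, Function('Y')(c))), s) = Add(Add(-89, Mul(99, -6)), 2365) = Add(Add(-89, -594), 2365) = Add(-683, 2365) = 1682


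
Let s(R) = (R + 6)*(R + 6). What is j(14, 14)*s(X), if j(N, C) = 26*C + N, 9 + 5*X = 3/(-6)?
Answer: 317709/50 ≈ 6354.2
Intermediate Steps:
X = -19/10 (X = -9/5 + (3/(-6))/5 = -9/5 + (3*(-⅙))/5 = -9/5 + (⅕)*(-½) = -9/5 - ⅒ = -19/10 ≈ -1.9000)
j(N, C) = N + 26*C
s(R) = (6 + R)² (s(R) = (6 + R)*(6 + R) = (6 + R)²)
j(14, 14)*s(X) = (14 + 26*14)*(6 - 19/10)² = (14 + 364)*(41/10)² = 378*(1681/100) = 317709/50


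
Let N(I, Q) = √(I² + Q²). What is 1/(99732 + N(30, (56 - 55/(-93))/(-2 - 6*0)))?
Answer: 3450328272/344108080387535 - 186*√58835569/344108080387535 ≈ 1.0023e-5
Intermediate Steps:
1/(99732 + N(30, (56 - 55/(-93))/(-2 - 6*0))) = 1/(99732 + √(30² + ((56 - 55/(-93))/(-2 - 6*0))²)) = 1/(99732 + √(900 + ((56 - 55*(-1)/93)/(-2 + 0))²)) = 1/(99732 + √(900 + ((56 - 1*(-55/93))/(-2))²)) = 1/(99732 + √(900 + ((56 + 55/93)*(-½))²)) = 1/(99732 + √(900 + ((5263/93)*(-½))²)) = 1/(99732 + √(900 + (-5263/186)²)) = 1/(99732 + √(900 + 27699169/34596)) = 1/(99732 + √(58835569/34596)) = 1/(99732 + √58835569/186)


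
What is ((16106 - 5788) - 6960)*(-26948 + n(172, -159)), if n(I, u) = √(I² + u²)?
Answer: -90491384 + 3358*√54865 ≈ -8.9705e+7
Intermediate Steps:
((16106 - 5788) - 6960)*(-26948 + n(172, -159)) = ((16106 - 5788) - 6960)*(-26948 + √(172² + (-159)²)) = (10318 - 6960)*(-26948 + √(29584 + 25281)) = 3358*(-26948 + √54865) = -90491384 + 3358*√54865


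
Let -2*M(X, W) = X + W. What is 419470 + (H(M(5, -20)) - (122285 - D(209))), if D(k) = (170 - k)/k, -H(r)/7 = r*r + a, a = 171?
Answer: 247116637/836 ≈ 2.9559e+5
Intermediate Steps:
M(X, W) = -W/2 - X/2 (M(X, W) = -(X + W)/2 = -(W + X)/2 = -W/2 - X/2)
H(r) = -1197 - 7*r² (H(r) = -7*(r*r + 171) = -7*(r² + 171) = -7*(171 + r²) = -1197 - 7*r²)
D(k) = (170 - k)/k
419470 + (H(M(5, -20)) - (122285 - D(209))) = 419470 + ((-1197 - 7*(-½*(-20) - ½*5)²) - (122285 - (170 - 1*209)/209)) = 419470 + ((-1197 - 7*(10 - 5/2)²) - (122285 - (170 - 209)/209)) = 419470 + ((-1197 - 7*(15/2)²) - (122285 - (-39)/209)) = 419470 + ((-1197 - 7*225/4) - (122285 - 1*(-39/209))) = 419470 + ((-1197 - 1575/4) - (122285 + 39/209)) = 419470 + (-6363/4 - 1*25557604/209) = 419470 + (-6363/4 - 25557604/209) = 419470 - 103560283/836 = 247116637/836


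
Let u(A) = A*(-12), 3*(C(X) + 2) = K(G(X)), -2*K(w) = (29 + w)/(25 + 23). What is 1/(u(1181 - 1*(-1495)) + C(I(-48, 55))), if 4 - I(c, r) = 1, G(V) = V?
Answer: -9/289027 ≈ -3.1139e-5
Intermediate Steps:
K(w) = -29/96 - w/96 (K(w) = -(29 + w)/(2*(25 + 23)) = -(29 + w)/(2*48) = -(29/48 + w/48)/2 = -29/96 - w/96)
I(c, r) = 3 (I(c, r) = 4 - 1*1 = 4 - 1 = 3)
C(X) = -605/288 - X/288 (C(X) = -2 + (-29/96 - X/96)/3 = -2 + (-29/288 - X/288) = -605/288 - X/288)
u(A) = -12*A
1/(u(1181 - 1*(-1495)) + C(I(-48, 55))) = 1/(-12*(1181 - 1*(-1495)) + (-605/288 - 1/288*3)) = 1/(-12*(1181 + 1495) + (-605/288 - 1/96)) = 1/(-12*2676 - 19/9) = 1/(-32112 - 19/9) = 1/(-289027/9) = -9/289027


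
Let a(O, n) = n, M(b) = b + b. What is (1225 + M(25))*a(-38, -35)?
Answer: -44625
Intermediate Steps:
M(b) = 2*b
(1225 + M(25))*a(-38, -35) = (1225 + 2*25)*(-35) = (1225 + 50)*(-35) = 1275*(-35) = -44625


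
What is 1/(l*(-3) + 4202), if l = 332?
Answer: 1/3206 ≈ 0.00031192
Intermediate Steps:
1/(l*(-3) + 4202) = 1/(332*(-3) + 4202) = 1/(-996 + 4202) = 1/3206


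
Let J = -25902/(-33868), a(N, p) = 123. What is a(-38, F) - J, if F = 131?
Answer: 2069931/16934 ≈ 122.24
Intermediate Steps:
J = 12951/16934 (J = -25902*(-1/33868) = 12951/16934 ≈ 0.76479)
a(-38, F) - J = 123 - 1*12951/16934 = 123 - 12951/16934 = 2069931/16934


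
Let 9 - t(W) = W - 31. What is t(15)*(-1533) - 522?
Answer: -38847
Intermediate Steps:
t(W) = 40 - W (t(W) = 9 - (W - 31) = 9 - (-31 + W) = 9 + (31 - W) = 40 - W)
t(15)*(-1533) - 522 = (40 - 1*15)*(-1533) - 522 = (40 - 15)*(-1533) - 522 = 25*(-1533) - 522 = -38325 - 522 = -38847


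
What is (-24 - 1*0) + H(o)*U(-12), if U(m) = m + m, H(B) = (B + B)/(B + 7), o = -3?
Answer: 12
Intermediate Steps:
H(B) = 2*B/(7 + B) (H(B) = (2*B)/(7 + B) = 2*B/(7 + B))
U(m) = 2*m
(-24 - 1*0) + H(o)*U(-12) = (-24 - 1*0) + (2*(-3)/(7 - 3))*(2*(-12)) = (-24 + 0) + (2*(-3)/4)*(-24) = -24 + (2*(-3)*(¼))*(-24) = -24 - 3/2*(-24) = -24 + 36 = 12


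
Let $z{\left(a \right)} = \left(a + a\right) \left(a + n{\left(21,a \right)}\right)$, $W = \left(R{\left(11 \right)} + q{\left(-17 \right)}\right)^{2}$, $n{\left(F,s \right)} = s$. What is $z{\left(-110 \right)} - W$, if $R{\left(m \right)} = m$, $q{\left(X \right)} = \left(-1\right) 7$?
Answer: $48384$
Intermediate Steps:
$q{\left(X \right)} = -7$
$W = 16$ ($W = \left(11 - 7\right)^{2} = 4^{2} = 16$)
$z{\left(a \right)} = 4 a^{2}$ ($z{\left(a \right)} = \left(a + a\right) \left(a + a\right) = 2 a 2 a = 4 a^{2}$)
$z{\left(-110 \right)} - W = 4 \left(-110\right)^{2} - 16 = 4 \cdot 12100 - 16 = 48400 - 16 = 48384$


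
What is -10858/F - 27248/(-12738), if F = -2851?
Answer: 107996626/18158019 ≈ 5.9476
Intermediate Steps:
-10858/F - 27248/(-12738) = -10858/(-2851) - 27248/(-12738) = -10858*(-1/2851) - 27248*(-1/12738) = 10858/2851 + 13624/6369 = 107996626/18158019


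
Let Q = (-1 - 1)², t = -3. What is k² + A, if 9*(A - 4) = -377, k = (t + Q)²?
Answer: -332/9 ≈ -36.889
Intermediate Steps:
Q = 4 (Q = (-2)² = 4)
k = 1 (k = (-3 + 4)² = 1² = 1)
A = -341/9 (A = 4 + (⅑)*(-377) = 4 - 377/9 = -341/9 ≈ -37.889)
k² + A = 1² - 341/9 = 1 - 341/9 = -332/9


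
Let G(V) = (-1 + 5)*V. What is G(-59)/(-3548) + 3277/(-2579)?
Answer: -2754538/2287573 ≈ -1.2041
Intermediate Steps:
G(V) = 4*V
G(-59)/(-3548) + 3277/(-2579) = (4*(-59))/(-3548) + 3277/(-2579) = -236*(-1/3548) + 3277*(-1/2579) = 59/887 - 3277/2579 = -2754538/2287573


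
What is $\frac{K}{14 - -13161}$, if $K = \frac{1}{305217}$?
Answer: $\frac{1}{4021233975} \approx 2.4868 \cdot 10^{-10}$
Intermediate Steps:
$K = \frac{1}{305217} \approx 3.2764 \cdot 10^{-6}$
$\frac{K}{14 - -13161} = \frac{1}{305217 \left(14 - -13161\right)} = \frac{1}{305217 \left(14 + 13161\right)} = \frac{1}{305217 \cdot 13175} = \frac{1}{305217} \cdot \frac{1}{13175} = \frac{1}{4021233975}$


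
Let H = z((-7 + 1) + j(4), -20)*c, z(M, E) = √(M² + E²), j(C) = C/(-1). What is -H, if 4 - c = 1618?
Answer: 16140*√5 ≈ 36090.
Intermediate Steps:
c = -1614 (c = 4 - 1*1618 = 4 - 1618 = -1614)
j(C) = -C (j(C) = C*(-1) = -C)
z(M, E) = √(E² + M²)
H = -16140*√5 (H = √((-20)² + ((-7 + 1) - 1*4)²)*(-1614) = √(400 + (-6 - 4)²)*(-1614) = √(400 + (-10)²)*(-1614) = √(400 + 100)*(-1614) = √500*(-1614) = (10*√5)*(-1614) = -16140*√5 ≈ -36090.)
-H = -(-16140)*√5 = 16140*√5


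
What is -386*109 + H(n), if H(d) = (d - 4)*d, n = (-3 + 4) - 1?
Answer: -42074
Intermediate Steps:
n = 0 (n = 1 - 1 = 0)
H(d) = d*(-4 + d) (H(d) = (-4 + d)*d = d*(-4 + d))
-386*109 + H(n) = -386*109 + 0*(-4 + 0) = -42074 + 0*(-4) = -42074 + 0 = -42074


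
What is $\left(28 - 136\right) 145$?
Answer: $-15660$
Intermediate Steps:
$\left(28 - 136\right) 145 = \left(-108\right) 145 = -15660$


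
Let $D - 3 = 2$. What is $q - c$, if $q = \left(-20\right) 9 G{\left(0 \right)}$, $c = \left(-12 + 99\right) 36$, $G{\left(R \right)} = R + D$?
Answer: $-4032$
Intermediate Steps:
$D = 5$ ($D = 3 + 2 = 5$)
$G{\left(R \right)} = 5 + R$ ($G{\left(R \right)} = R + 5 = 5 + R$)
$c = 3132$ ($c = 87 \cdot 36 = 3132$)
$q = -900$ ($q = \left(-20\right) 9 \left(5 + 0\right) = \left(-180\right) 5 = -900$)
$q - c = -900 - 3132 = -4032$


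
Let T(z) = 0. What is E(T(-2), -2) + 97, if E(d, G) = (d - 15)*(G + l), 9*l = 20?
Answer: 281/3 ≈ 93.667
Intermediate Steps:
l = 20/9 (l = (⅑)*20 = 20/9 ≈ 2.2222)
E(d, G) = (-15 + d)*(20/9 + G) (E(d, G) = (d - 15)*(G + 20/9) = (-15 + d)*(20/9 + G))
E(T(-2), -2) + 97 = (-100/3 - 15*(-2) + (20/9)*0 - 2*0) + 97 = (-100/3 + 30 + 0 + 0) + 97 = -10/3 + 97 = 281/3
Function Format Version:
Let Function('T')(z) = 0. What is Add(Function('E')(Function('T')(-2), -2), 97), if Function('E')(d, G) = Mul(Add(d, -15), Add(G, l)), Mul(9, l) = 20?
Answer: Rational(281, 3) ≈ 93.667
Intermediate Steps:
l = Rational(20, 9) (l = Mul(Rational(1, 9), 20) = Rational(20, 9) ≈ 2.2222)
Function('E')(d, G) = Mul(Add(-15, d), Add(Rational(20, 9), G)) (Function('E')(d, G) = Mul(Add(d, -15), Add(G, Rational(20, 9))) = Mul(Add(-15, d), Add(Rational(20, 9), G)))
Add(Function('E')(Function('T')(-2), -2), 97) = Add(Add(Rational(-100, 3), Mul(-15, -2), Mul(Rational(20, 9), 0), Mul(-2, 0)), 97) = Add(Add(Rational(-100, 3), 30, 0, 0), 97) = Add(Rational(-10, 3), 97) = Rational(281, 3)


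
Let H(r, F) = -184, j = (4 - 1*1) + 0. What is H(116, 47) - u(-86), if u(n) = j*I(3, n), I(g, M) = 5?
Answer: -199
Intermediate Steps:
j = 3 (j = (4 - 1) + 0 = 3 + 0 = 3)
u(n) = 15 (u(n) = 3*5 = 15)
H(116, 47) - u(-86) = -184 - 1*15 = -184 - 15 = -199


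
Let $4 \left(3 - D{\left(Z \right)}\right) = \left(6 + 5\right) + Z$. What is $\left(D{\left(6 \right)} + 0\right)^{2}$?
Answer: $\frac{25}{16} \approx 1.5625$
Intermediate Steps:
$D{\left(Z \right)} = \frac{1}{4} - \frac{Z}{4}$ ($D{\left(Z \right)} = 3 - \frac{\left(6 + 5\right) + Z}{4} = 3 - \frac{11 + Z}{4} = 3 - \left(\frac{11}{4} + \frac{Z}{4}\right) = \frac{1}{4} - \frac{Z}{4}$)
$\left(D{\left(6 \right)} + 0\right)^{2} = \left(\left(\frac{1}{4} - \frac{3}{2}\right) + 0\right)^{2} = \left(- \frac{5}{4} + 0\right)^{2} = \left(- \frac{5}{4}\right)^{2} = \frac{25}{16}$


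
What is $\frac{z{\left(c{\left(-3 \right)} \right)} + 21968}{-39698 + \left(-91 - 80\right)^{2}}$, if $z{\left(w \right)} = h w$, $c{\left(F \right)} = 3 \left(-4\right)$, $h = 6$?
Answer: $- \frac{21896}{10457} \approx -2.0939$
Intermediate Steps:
$c{\left(F \right)} = -12$
$z{\left(w \right)} = 6 w$
$\frac{z{\left(c{\left(-3 \right)} \right)} + 21968}{-39698 + \left(-91 - 80\right)^{2}} = \frac{6 \left(-12\right) + 21968}{-39698 + \left(-91 - 80\right)^{2}} = \frac{-72 + 21968}{-39698 + \left(-171\right)^{2}} = \frac{21896}{-39698 + 29241} = \frac{21896}{-10457} = 21896 \left(- \frac{1}{10457}\right) = - \frac{21896}{10457}$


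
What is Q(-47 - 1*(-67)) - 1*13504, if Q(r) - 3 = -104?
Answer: -13605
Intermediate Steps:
Q(r) = -101 (Q(r) = 3 - 104 = -101)
Q(-47 - 1*(-67)) - 1*13504 = -101 - 1*13504 = -101 - 13504 = -13605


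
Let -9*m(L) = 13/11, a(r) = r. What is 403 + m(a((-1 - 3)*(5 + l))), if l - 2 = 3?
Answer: 39884/99 ≈ 402.87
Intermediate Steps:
l = 5 (l = 2 + 3 = 5)
m(L) = -13/99 (m(L) = -13/(9*11) = -1/9*13/11 = -13/99)
403 + m(a((-1 - 3)*(5 + l))) = 403 - 13/99 = 39884/99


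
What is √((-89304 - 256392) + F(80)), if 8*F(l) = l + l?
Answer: 2*I*√86419 ≈ 587.94*I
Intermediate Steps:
F(l) = l/4 (F(l) = (l + l)/8 = (2*l)/8 = l/4)
√((-89304 - 256392) + F(80)) = √((-89304 - 256392) + (¼)*80) = √(-345696 + 20) = √(-345676) = 2*I*√86419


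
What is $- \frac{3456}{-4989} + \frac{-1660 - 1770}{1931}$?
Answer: $- \frac{3479578}{3211253} \approx -1.0836$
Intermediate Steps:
$- \frac{3456}{-4989} + \frac{-1660 - 1770}{1931} = \left(-3456\right) \left(- \frac{1}{4989}\right) + \left(-1660 - 1770\right) \frac{1}{1931} = \frac{1152}{1663} - \frac{3430}{1931} = - \frac{3479578}{3211253}$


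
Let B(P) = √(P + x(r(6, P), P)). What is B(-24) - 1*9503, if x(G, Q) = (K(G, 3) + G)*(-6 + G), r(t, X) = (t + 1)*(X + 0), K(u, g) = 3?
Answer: -9503 + √28686 ≈ -9333.6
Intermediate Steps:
r(t, X) = X*(1 + t) (r(t, X) = (1 + t)*X = X*(1 + t))
x(G, Q) = (-6 + G)*(3 + G) (x(G, Q) = (3 + G)*(-6 + G) = (-6 + G)*(3 + G))
B(P) = √(-18 - 20*P + 49*P²) (B(P) = √(P + (-18 + (P*(1 + 6))² - 3*P*(1 + 6))) = √(P + (-18 + (P*7)² - 3*P*7)) = √(P + (-18 + (7*P)² - 21*P)) = √(P + (-18 + 49*P² - 21*P)) = √(P + (-18 - 21*P + 49*P²)) = √(-18 - 20*P + 49*P²))
B(-24) - 1*9503 = √(-18 - 20*(-24) + 49*(-24)²) - 1*9503 = √(-18 + 480 + 49*576) - 9503 = √(-18 + 480 + 28224) - 9503 = √28686 - 9503 = -9503 + √28686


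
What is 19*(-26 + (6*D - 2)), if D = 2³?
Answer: 380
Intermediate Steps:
D = 8
19*(-26 + (6*D - 2)) = 19*(-26 + (6*8 - 2)) = 19*(-26 + (48 - 2)) = 19*(-26 + 46) = 19*20 = 380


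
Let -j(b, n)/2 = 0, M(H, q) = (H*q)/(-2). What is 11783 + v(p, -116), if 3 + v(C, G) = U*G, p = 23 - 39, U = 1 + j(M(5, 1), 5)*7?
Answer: 11664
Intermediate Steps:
M(H, q) = -H*q/2 (M(H, q) = (H*q)*(-1/2) = -H*q/2)
j(b, n) = 0 (j(b, n) = -2*0 = 0)
U = 1 (U = 1 + 0*7 = 1 + 0 = 1)
p = -16
v(C, G) = -3 + G (v(C, G) = -3 + 1*G = -3 + G)
11783 + v(p, -116) = 11783 + (-3 - 116) = 11783 - 119 = 11664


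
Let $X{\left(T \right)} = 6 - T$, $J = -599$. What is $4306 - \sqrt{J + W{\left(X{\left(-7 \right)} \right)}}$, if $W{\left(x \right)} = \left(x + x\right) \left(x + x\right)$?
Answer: $4306 - \sqrt{77} \approx 4297.2$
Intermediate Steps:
$W{\left(x \right)} = 4 x^{2}$ ($W{\left(x \right)} = 2 x 2 x = 4 x^{2}$)
$4306 - \sqrt{J + W{\left(X{\left(-7 \right)} \right)}} = 4306 - \sqrt{-599 + 4 \left(6 - -7\right)^{2}} = 4306 - \sqrt{-599 + 4 \left(6 + 7\right)^{2}} = 4306 - \sqrt{-599 + 4 \cdot 13^{2}} = 4306 - \sqrt{-599 + 4 \cdot 169} = 4306 - \sqrt{-599 + 676} = 4306 - \sqrt{77}$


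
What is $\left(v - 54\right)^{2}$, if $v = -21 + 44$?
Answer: $961$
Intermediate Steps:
$v = 23$
$\left(v - 54\right)^{2} = \left(23 - 54\right)^{2} = \left(-31\right)^{2} = 961$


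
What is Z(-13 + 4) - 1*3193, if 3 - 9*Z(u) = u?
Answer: -9575/3 ≈ -3191.7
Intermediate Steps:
Z(u) = ⅓ - u/9
Z(-13 + 4) - 1*3193 = (⅓ - (-13 + 4)/9) - 1*3193 = (⅓ - ⅑*(-9)) - 3193 = (⅓ + 1) - 3193 = 4/3 - 3193 = -9575/3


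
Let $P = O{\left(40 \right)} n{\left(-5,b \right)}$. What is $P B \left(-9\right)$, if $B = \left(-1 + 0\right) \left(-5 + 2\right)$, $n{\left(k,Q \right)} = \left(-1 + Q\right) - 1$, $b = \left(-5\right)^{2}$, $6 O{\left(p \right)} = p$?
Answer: $-4140$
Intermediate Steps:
$O{\left(p \right)} = \frac{p}{6}$
$b = 25$
$n{\left(k,Q \right)} = -2 + Q$
$B = 3$ ($B = \left(-1\right) \left(-3\right) = 3$)
$P = \frac{460}{3}$ ($P = \frac{1}{6} \cdot 40 \left(-2 + 25\right) = \frac{20}{3} \cdot 23 = \frac{460}{3} \approx 153.33$)
$P B \left(-9\right) = \frac{460 \cdot 3 \left(-9\right)}{3} = \frac{460}{3} \left(-27\right) = -4140$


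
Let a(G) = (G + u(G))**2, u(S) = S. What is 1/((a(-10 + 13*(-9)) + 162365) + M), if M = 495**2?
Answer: 1/471906 ≈ 2.1191e-6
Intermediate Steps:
a(G) = 4*G**2 (a(G) = (G + G)**2 = (2*G)**2 = 4*G**2)
M = 245025
1/((a(-10 + 13*(-9)) + 162365) + M) = 1/((4*(-10 + 13*(-9))**2 + 162365) + 245025) = 1/((4*(-10 - 117)**2 + 162365) + 245025) = 1/((4*(-127)**2 + 162365) + 245025) = 1/((4*16129 + 162365) + 245025) = 1/((64516 + 162365) + 245025) = 1/(226881 + 245025) = 1/471906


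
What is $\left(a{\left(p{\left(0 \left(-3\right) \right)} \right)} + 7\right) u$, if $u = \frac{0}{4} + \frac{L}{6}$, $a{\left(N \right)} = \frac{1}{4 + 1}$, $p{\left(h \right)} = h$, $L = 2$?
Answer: $\frac{12}{5} \approx 2.4$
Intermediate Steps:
$a{\left(N \right)} = \frac{1}{5}$
$u = \frac{1}{3}$ ($u = \frac{0}{4} + \frac{2}{6} = 0 \cdot \frac{1}{4} + 2 \cdot \frac{1}{6} = 0 + \frac{1}{3} = \frac{1}{3} \approx 0.33333$)
$\left(a{\left(p{\left(0 \left(-3\right) \right)} \right)} + 7\right) u = \left(\frac{1}{5} + 7\right) \frac{1}{3} = \frac{36}{5} \cdot \frac{1}{3} = \frac{12}{5}$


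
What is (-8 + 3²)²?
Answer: 1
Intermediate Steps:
(-8 + 3²)² = (-8 + 9)² = 1² = 1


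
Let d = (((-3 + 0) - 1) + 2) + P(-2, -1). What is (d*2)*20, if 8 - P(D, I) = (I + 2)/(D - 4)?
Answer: 740/3 ≈ 246.67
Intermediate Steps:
P(D, I) = 8 - (2 + I)/(-4 + D) (P(D, I) = 8 - (I + 2)/(D - 4) = 8 - (2 + I)/(-4 + D))
d = 37/6 (d = (((-3 + 0) - 1) + 2) + (-34 - 1*(-1) + 8*(-2))/(-4 - 2) = ((-3 - 1) + 2) + (-34 + 1 - 16)/(-6) = (-4 + 2) - ⅙*(-49) = -2 + 49/6 = 37/6 ≈ 6.1667)
(d*2)*20 = ((37/6)*2)*20 = (37/3)*20 = 740/3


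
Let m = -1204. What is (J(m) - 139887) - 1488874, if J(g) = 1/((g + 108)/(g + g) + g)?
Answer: -590046361488/362267 ≈ -1.6288e+6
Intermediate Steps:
J(g) = 1/(g + (108 + g)/(2*g)) (J(g) = 1/((108 + g)/((2*g)) + g) = 1/((108 + g)*(1/(2*g)) + g) = 1/((108 + g)/(2*g) + g) = 1/(g + (108 + g)/(2*g)))
(J(m) - 139887) - 1488874 = (2*(-1204)/(108 - 1204 + 2*(-1204)**2) - 139887) - 1488874 = (2*(-1204)/(108 - 1204 + 2*1449616) - 139887) - 1488874 = (2*(-1204)/(108 - 1204 + 2899232) - 139887) - 1488874 = (2*(-1204)/2898136 - 139887) - 1488874 = (2*(-1204)*(1/2898136) - 139887) - 1488874 = (-301/362267 - 139887) - 1488874 = -50676444130/362267 - 1488874 = -590046361488/362267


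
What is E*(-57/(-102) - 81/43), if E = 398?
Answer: -385463/731 ≈ -527.31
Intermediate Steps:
E*(-57/(-102) - 81/43) = 398*(-57/(-102) - 81/43) = 398*(-57*(-1/102) - 81*1/43) = 398*(19/34 - 81/43) = 398*(-1937/1462) = -385463/731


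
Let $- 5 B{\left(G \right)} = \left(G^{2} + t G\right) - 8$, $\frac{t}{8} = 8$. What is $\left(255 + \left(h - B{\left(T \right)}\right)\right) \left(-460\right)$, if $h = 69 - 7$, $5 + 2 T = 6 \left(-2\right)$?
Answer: $-101683$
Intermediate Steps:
$t = 64$ ($t = 8 \cdot 8 = 64$)
$T = - \frac{17}{2}$ ($T = - \frac{5}{2} + \frac{6 \left(-2\right)}{2} = - \frac{5}{2} + \frac{1}{2} \left(-12\right) = - \frac{5}{2} - 6 = - \frac{17}{2} \approx -8.5$)
$B{\left(G \right)} = \frac{8}{5} - \frac{64 G}{5} - \frac{G^{2}}{5}$ ($B{\left(G \right)} = - \frac{\left(G^{2} + 64 G\right) - 8}{5} = - \frac{-8 + G^{2} + 64 G}{5} = \frac{8}{5} - \frac{64 G}{5} - \frac{G^{2}}{5}$)
$h = 62$ ($h = 69 - 7 = 62$)
$\left(255 + \left(h - B{\left(T \right)}\right)\right) \left(-460\right) = \left(255 - \left(- \frac{302}{5} - \frac{289}{20} + \frac{544}{5}\right)\right) \left(-460\right) = \left(255 + \left(62 - \left(\frac{8}{5} + \frac{544}{5} - \frac{289}{20}\right)\right)\right) \left(-460\right) = \left(255 + \left(62 - \frac{1919}{20}\right)\right) \left(-460\right) = \left(255 - \frac{679}{20}\right) \left(-460\right) = \frac{4421}{20} \left(-460\right) = -101683$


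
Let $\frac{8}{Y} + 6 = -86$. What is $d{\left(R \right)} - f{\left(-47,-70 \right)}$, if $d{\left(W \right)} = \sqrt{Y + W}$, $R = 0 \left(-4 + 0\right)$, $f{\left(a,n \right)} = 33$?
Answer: $-33 + \frac{i \sqrt{46}}{23} \approx -33.0 + 0.29488 i$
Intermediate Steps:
$Y = - \frac{2}{23}$ ($Y = \frac{8}{-6 - 86} = \frac{8}{-92} = 8 \left(- \frac{1}{92}\right) = - \frac{2}{23} \approx -0.086957$)
$R = 0$ ($R = 0 \left(-4\right) = 0$)
$d{\left(W \right)} = \sqrt{- \frac{2}{23} + W}$
$d{\left(R \right)} - f{\left(-47,-70 \right)} = \frac{\sqrt{-46 + 529 \cdot 0}}{23} - 33 = \frac{\sqrt{-46 + 0}}{23} - 33 = \frac{\sqrt{-46}}{23} - 33 = \frac{i \sqrt{46}}{23} - 33 = -33 + \frac{i \sqrt{46}}{23}$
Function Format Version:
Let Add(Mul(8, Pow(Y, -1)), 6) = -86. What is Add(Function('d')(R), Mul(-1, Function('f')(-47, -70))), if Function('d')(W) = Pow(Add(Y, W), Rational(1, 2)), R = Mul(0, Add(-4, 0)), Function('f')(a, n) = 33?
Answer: Add(-33, Mul(Rational(1, 23), I, Pow(46, Rational(1, 2)))) ≈ Add(-33.000, Mul(0.29488, I))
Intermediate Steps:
Y = Rational(-2, 23) (Y = Mul(8, Pow(Add(-6, -86), -1)) = Mul(8, Pow(-92, -1)) = Mul(8, Rational(-1, 92)) = Rational(-2, 23) ≈ -0.086957)
R = 0 (R = Mul(0, -4) = 0)
Function('d')(W) = Pow(Add(Rational(-2, 23), W), Rational(1, 2))
Add(Function('d')(R), Mul(-1, Function('f')(-47, -70))) = Add(Mul(Rational(1, 23), Pow(Add(-46, Mul(529, 0)), Rational(1, 2))), Mul(-1, 33)) = Add(Mul(Rational(1, 23), Pow(Add(-46, 0), Rational(1, 2))), -33) = Add(Mul(Rational(1, 23), Pow(-46, Rational(1, 2))), -33) = Add(Mul(Rational(1, 23), Mul(I, Pow(46, Rational(1, 2)))), -33) = Add(Mul(Rational(1, 23), I, Pow(46, Rational(1, 2))), -33) = Add(-33, Mul(Rational(1, 23), I, Pow(46, Rational(1, 2))))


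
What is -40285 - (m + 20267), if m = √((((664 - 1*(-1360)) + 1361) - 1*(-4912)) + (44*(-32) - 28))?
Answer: -60552 - √6861 ≈ -60635.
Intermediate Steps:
m = √6861 (m = √((((664 + 1360) + 1361) + 4912) + (-1408 - 28)) = √(((2024 + 1361) + 4912) - 1436) = √((3385 + 4912) - 1436) = √(8297 - 1436) = √6861 ≈ 82.831)
-40285 - (m + 20267) = -40285 - (√6861 + 20267) = -40285 - (20267 + √6861) = -40285 + (-20267 - √6861) = -60552 - √6861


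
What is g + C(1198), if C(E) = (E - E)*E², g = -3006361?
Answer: -3006361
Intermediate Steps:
C(E) = 0 (C(E) = 0*E² = 0)
g + C(1198) = -3006361 + 0 = -3006361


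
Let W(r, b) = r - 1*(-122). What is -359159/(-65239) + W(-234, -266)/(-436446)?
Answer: 78380407841/14236650297 ≈ 5.5055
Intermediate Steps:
W(r, b) = 122 + r (W(r, b) = r + 122 = 122 + r)
-359159/(-65239) + W(-234, -266)/(-436446) = -359159/(-65239) + (122 - 234)/(-436446) = -359159*(-1/65239) - 112*(-1/436446) = 359159/65239 + 56/218223 = 78380407841/14236650297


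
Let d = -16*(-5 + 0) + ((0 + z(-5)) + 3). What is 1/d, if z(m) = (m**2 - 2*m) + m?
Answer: 1/113 ≈ 0.0088496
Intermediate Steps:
z(m) = m**2 - m
d = 113 (d = -16*(-5 + 0) + ((0 - 5*(-1 - 5)) + 3) = -16*(-5) + ((0 - 5*(-6)) + 3) = -8*(-10) + ((0 + 30) + 3) = 80 + (30 + 3) = 80 + 33 = 113)
1/d = 1/113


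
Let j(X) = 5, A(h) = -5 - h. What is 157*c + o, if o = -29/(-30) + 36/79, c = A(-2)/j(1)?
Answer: -219883/2370 ≈ -92.778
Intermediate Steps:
c = -3/5 (c = (-5 - 1*(-2))/5 = (-5 + 2)*(1/5) = -3*1/5 = -3/5 ≈ -0.60000)
o = 3371/2370 (o = -29*(-1/30) + 36*(1/79) = 29/30 + 36/79 = 3371/2370 ≈ 1.4224)
157*c + o = 157*(-3/5) + 3371/2370 = -471/5 + 3371/2370 = -219883/2370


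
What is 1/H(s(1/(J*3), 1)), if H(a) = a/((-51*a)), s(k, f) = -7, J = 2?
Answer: -51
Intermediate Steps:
H(a) = -1/51 (H(a) = a*(-1/(51*a)) = -1/51)
1/H(s(1/(J*3), 1)) = 1/(-1/51) = -51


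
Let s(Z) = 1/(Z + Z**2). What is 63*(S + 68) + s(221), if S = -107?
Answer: -120545333/49062 ≈ -2457.0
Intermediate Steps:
63*(S + 68) + s(221) = 63*(-107 + 68) + 1/(221*(1 + 221)) = 63*(-39) + (1/221)/222 = -2457 + (1/221)*(1/222) = -2457 + 1/49062 = -120545333/49062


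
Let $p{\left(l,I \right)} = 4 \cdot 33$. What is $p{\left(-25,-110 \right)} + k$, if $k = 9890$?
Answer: $10022$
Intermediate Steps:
$p{\left(l,I \right)} = 132$
$p{\left(-25,-110 \right)} + k = 132 + 9890 = 10022$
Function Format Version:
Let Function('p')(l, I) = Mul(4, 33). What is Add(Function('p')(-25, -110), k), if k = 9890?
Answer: 10022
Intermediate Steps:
Function('p')(l, I) = 132
Add(Function('p')(-25, -110), k) = Add(132, 9890) = 10022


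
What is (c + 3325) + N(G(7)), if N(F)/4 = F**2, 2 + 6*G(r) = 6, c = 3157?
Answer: 58354/9 ≈ 6483.8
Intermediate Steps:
G(r) = 2/3 (G(r) = -1/3 + (1/6)*6 = -1/3 + 1 = 2/3)
N(F) = 4*F**2
(c + 3325) + N(G(7)) = (3157 + 3325) + 4*(2/3)**2 = 6482 + 4*(4/9) = 6482 + 16/9 = 58354/9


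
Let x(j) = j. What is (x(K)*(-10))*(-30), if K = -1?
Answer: -300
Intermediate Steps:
(x(K)*(-10))*(-30) = -1*(-10)*(-30) = 10*(-30) = -300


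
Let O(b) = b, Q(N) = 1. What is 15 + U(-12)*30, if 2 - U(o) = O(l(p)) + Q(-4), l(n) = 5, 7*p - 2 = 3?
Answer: -105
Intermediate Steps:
p = 5/7 (p = 2/7 + (⅐)*3 = 2/7 + 3/7 = 5/7 ≈ 0.71429)
U(o) = -4 (U(o) = 2 - (5 + 1) = 2 - 1*6 = 2 - 6 = -4)
15 + U(-12)*30 = 15 - 4*30 = 15 - 120 = -105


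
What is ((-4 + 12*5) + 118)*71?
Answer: 12354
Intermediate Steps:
((-4 + 12*5) + 118)*71 = ((-4 + 60) + 118)*71 = (56 + 118)*71 = 174*71 = 12354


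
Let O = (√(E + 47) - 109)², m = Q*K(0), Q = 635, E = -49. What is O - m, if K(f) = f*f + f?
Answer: (109 - I*√2)² ≈ 11879.0 - 308.3*I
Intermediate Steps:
K(f) = f + f² (K(f) = f² + f = f + f²)
m = 0 (m = 635*(0*(1 + 0)) = 635*(0*1) = 635*0 = 0)
O = (-109 + I*√2)² (O = (√(-49 + 47) - 109)² = (√(-2) - 109)² = (I*√2 - 109)² = (-109 + I*√2)² ≈ 11879.0 - 308.3*I)
O - m = (109 - I*√2)² - 1*0 = (109 - I*√2)² + 0 = (109 - I*√2)²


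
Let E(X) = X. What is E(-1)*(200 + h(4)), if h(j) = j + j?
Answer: -208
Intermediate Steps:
h(j) = 2*j
E(-1)*(200 + h(4)) = -(200 + 2*4) = -(200 + 8) = -1*208 = -208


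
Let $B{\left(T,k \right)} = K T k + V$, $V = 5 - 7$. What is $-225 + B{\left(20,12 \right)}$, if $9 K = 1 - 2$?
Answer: $- \frac{761}{3} \approx -253.67$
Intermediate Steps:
$K = - \frac{1}{9}$ ($K = \frac{1 - 2}{9} = \frac{1}{9} \left(-1\right) = - \frac{1}{9} \approx -0.11111$)
$V = -2$ ($V = 5 - 7 = -2$)
$B{\left(T,k \right)} = -2 - \frac{T k}{9}$ ($B{\left(T,k \right)} = - \frac{T}{9} k - 2 = - \frac{T k}{9} - 2 = -2 - \frac{T k}{9}$)
$-225 + B{\left(20,12 \right)} = -225 - \left(2 + \frac{20}{9} \cdot 12\right) = -225 - \frac{86}{3} = - \frac{761}{3}$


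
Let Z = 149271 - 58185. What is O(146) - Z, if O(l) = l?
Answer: -90940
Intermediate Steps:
Z = 91086
O(146) - Z = 146 - 1*91086 = 146 - 91086 = -90940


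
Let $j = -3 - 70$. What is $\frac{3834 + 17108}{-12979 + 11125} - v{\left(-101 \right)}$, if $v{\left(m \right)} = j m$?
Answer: $- \frac{6845242}{927} \approx -7384.3$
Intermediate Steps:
$j = -73$
$v{\left(m \right)} = - 73 m$
$\frac{3834 + 17108}{-12979 + 11125} - v{\left(-101 \right)} = \frac{3834 + 17108}{-12979 + 11125} - \left(-73\right) \left(-101\right) = \frac{20942}{-1854} - 7373 = 20942 \left(- \frac{1}{1854}\right) - 7373 = - \frac{10471}{927} - 7373 = - \frac{6845242}{927}$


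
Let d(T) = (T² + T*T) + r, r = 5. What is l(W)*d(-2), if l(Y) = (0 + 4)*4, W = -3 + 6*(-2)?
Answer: 208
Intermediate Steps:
W = -15 (W = -3 - 12 = -15)
l(Y) = 16 (l(Y) = 4*4 = 16)
d(T) = 5 + 2*T² (d(T) = (T² + T*T) + 5 = (T² + T²) + 5 = 2*T² + 5 = 5 + 2*T²)
l(W)*d(-2) = 16*(5 + 2*(-2)²) = 16*(5 + 2*4) = 16*(5 + 8) = 16*13 = 208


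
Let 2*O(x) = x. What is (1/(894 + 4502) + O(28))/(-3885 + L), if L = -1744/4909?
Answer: -370850405/102919035764 ≈ -0.0036033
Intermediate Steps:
L = -1744/4909 (L = -1744*1/4909 = -1744/4909 ≈ -0.35527)
O(x) = x/2
(1/(894 + 4502) + O(28))/(-3885 + L) = (1/(894 + 4502) + (½)*28)/(-3885 - 1744/4909) = (1/5396 + 14)/(-19073209/4909) = (1/5396 + 14)*(-4909/19073209) = (75545/5396)*(-4909/19073209) = -370850405/102919035764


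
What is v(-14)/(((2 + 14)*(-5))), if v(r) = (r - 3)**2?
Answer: -289/80 ≈ -3.6125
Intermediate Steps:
v(r) = (-3 + r)**2
v(-14)/(((2 + 14)*(-5))) = (-3 - 14)**2/(((2 + 14)*(-5))) = (-17)**2/((16*(-5))) = 289/(-80) = 289*(-1/80) = -289/80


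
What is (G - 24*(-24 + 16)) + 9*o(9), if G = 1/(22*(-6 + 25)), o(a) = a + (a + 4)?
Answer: 163021/418 ≈ 390.00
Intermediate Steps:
o(a) = 4 + 2*a (o(a) = a + (4 + a) = 4 + 2*a)
G = 1/418 (G = 1/(22*19) = 1/418 ≈ 0.0023923)
(G - 24*(-24 + 16)) + 9*o(9) = (1/418 - 24*(-24 + 16)) + 9*(4 + 2*9) = (1/418 - 24*(-8)) + 9*(4 + 18) = (1/418 + 192) + 9*22 = 80257/418 + 198 = 163021/418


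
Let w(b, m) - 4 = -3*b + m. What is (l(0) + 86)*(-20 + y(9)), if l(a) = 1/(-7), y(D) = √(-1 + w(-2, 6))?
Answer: -12020/7 + 601*√15/7 ≈ -1384.6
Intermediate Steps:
w(b, m) = 4 + m - 3*b (w(b, m) = 4 + (-3*b + m) = 4 + (m - 3*b) = 4 + m - 3*b)
y(D) = √15 (y(D) = √(-1 + (4 + 6 - 3*(-2))) = √(-1 + (4 + 6 + 6)) = √(-1 + 16) = √15)
l(a) = -⅐
(l(0) + 86)*(-20 + y(9)) = (-⅐ + 86)*(-20 + √15) = 601*(-20 + √15)/7 = -12020/7 + 601*√15/7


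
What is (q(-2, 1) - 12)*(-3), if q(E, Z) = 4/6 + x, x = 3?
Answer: 25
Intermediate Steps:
q(E, Z) = 11/3 (q(E, Z) = 4/6 + 3 = 4*(⅙) + 3 = ⅔ + 3 = 11/3)
(q(-2, 1) - 12)*(-3) = (11/3 - 12)*(-3) = -25/3*(-3) = 25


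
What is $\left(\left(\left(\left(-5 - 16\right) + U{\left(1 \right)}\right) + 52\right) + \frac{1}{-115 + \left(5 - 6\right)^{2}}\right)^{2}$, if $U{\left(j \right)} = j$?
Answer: $\frac{13300609}{12996} \approx 1023.4$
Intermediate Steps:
$\left(\left(\left(\left(-5 - 16\right) + U{\left(1 \right)}\right) + 52\right) + \frac{1}{-115 + \left(5 - 6\right)^{2}}\right)^{2} = \left(\left(\left(\left(-5 - 16\right) + 1\right) + 52\right) + \frac{1}{-115 + \left(5 - 6\right)^{2}}\right)^{2} = \left(\left(\left(\left(-5 - 16\right) + 1\right) + 52\right) + \frac{1}{-115 + \left(-1\right)^{2}}\right)^{2} = \left(\left(\left(-21 + 1\right) + 52\right) + \frac{1}{-115 + 1}\right)^{2} = \left(\left(-20 + 52\right) + \frac{1}{-114}\right)^{2} = \left(32 - \frac{1}{114}\right)^{2} = \left(\frac{3647}{114}\right)^{2} = \frac{13300609}{12996}$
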